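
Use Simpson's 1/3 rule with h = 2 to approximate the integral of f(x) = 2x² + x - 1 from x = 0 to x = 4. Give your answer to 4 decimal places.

h = (4 − 0)/2 = 2.
Nodes x₀,…,x₂ = 0, 2, 4.
f(x) = 2x² + x - 1: f₀=-1, f₁=9, f₂=35.
(h/3)·[f₀ + 4f₁ + f₂] = 0.666667·(70) = 46.6667.

46.6667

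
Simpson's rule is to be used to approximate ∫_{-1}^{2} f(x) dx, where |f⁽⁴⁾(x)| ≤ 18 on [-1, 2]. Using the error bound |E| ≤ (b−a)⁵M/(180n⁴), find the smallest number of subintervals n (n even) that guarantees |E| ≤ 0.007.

Need 4374/(180n⁴) ≤ 0.007.
n⁴ ≥ 4374/(180·0.007) = 3471.43 ⇒ n ≥ 7.6759, so the smallest even n is 8. (n must be even for Simpson's rule.)

8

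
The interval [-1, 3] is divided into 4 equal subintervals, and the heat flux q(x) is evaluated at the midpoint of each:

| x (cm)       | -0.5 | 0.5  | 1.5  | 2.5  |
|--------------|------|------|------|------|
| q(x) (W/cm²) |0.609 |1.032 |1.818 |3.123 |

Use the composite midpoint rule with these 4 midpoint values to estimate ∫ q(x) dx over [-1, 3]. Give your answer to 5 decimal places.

6.58200

h = 1, n = 4.
h·[y(m₁) + y(m₂) + y(m₃) + y(m₄)] = 1·(6.582) = 6.58200.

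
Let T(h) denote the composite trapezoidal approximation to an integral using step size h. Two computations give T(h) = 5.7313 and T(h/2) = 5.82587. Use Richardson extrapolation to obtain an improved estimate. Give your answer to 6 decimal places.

R = (4·T(h/2) − T(h)) / 3 = (4·5.82587 − 5.7313)/3 = (17.57218)/3 = 5.857393.

5.857393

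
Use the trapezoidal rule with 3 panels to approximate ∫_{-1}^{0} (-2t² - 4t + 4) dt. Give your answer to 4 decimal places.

h = (0 − (-1))/3 = 0.333333.
Nodes t₀,…,t₃ = -1, -0.666667, -0.333333, 0.
f(t) = -2t² - 4t + 4: f₀=6, f₁=5.777778, f₂=5.111111, f₃=4.
(h/2)·[f₀ + 2f₁ + 2f₂ + f₃] = 0.166667·(31.777778) = 5.2963.

5.2963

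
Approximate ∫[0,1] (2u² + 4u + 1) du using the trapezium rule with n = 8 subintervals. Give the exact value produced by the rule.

3.671875

h = (1 − 0)/8 = 0.125.
Nodes u₀,…,u₈ = 0, 0.125, 0.25, 0.375, 0.5, 0.625, 0.75, 0.875, 1.
f(u) = 2u² + 4u + 1: f₀=1, f₁=1.53125, f₂=2.125, f₃=2.78125, f₄=3.5, f₅=4.28125, f₆=5.125, f₇=6.03125, f₈=7.
(h/2)·[f₀ + 2f₁ + 2f₂ + 2f₃ + 2f₄ + 2f₅ + 2f₆ + 2f₇ + f₈] = 0.0625·(58.75) = 3.671875.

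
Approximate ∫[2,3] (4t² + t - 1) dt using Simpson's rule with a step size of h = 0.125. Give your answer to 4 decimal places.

26.8333

h = (3 − 2)/8 = 0.125.
Nodes t₀,…,t₈ = 2, 2.125, 2.25, 2.375, 2.5, 2.625, 2.75, 2.875, 3.
f(t) = 4t² + t - 1: f₀=17, f₁=19.1875, f₂=21.5, f₃=23.9375, f₄=26.5, f₅=29.1875, f₆=32, f₇=34.9375, f₈=38.
(h/3)·[f₀ + 4f₁ + 2f₂ + 4f₃ + 2f₄ + 4f₅ + 2f₆ + 4f₇ + f₈] = 0.041667·(644) = 26.8333.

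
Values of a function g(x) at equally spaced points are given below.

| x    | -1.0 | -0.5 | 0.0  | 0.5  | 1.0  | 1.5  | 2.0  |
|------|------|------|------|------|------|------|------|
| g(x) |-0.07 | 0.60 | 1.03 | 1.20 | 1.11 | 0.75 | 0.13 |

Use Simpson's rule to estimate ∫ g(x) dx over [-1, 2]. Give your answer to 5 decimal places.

h = 0.5, n = 6.
(h/3)·[y₀ + 4y₁ + 2y₂ + 4y₃ + 2y₄ + 4y₅ + y₆] = 0.166667·(14.54) = 2.42333.

2.42333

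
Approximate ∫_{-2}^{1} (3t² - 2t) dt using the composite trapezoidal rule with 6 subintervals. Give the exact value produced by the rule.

h = (1 − (-2))/6 = 0.5.
Nodes t₀,…,t₆ = -2, -1.5, -1, -0.5, 0, 0.5, 1.
f(t) = 3t² - 2t: f₀=16, f₁=9.75, f₂=5, f₃=1.75, f₄=0, f₅=-0.25, f₆=1.
(h/2)·[f₀ + 2f₁ + 2f₂ + 2f₃ + 2f₄ + 2f₅ + f₆] = 0.25·(49.5) = 12.375.

12.375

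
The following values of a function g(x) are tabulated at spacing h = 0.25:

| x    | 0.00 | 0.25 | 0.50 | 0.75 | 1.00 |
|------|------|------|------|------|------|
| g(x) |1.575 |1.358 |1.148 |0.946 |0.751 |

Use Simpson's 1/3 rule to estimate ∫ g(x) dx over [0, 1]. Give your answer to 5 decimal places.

1.15317

h = 0.25, n = 4.
(h/3)·[y₀ + 4y₁ + 2y₂ + 4y₃ + y₄] = 0.083333·(13.838) = 1.15317.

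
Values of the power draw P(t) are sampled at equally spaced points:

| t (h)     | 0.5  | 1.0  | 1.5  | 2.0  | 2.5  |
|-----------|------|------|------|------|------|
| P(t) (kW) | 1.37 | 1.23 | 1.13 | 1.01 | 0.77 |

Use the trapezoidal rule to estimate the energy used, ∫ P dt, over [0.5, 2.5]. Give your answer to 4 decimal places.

2.2200

h = 0.5, n = 4.
(h/2)·[y₀ + 2y₁ + 2y₂ + 2y₃ + y₄] = 0.25·(8.88) = 2.2200.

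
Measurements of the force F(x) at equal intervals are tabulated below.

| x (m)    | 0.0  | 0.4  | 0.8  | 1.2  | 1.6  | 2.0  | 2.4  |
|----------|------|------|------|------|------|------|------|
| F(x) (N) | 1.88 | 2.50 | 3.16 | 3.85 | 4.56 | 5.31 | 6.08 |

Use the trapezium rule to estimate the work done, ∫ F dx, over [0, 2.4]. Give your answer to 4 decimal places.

9.3440

h = 0.4, n = 6.
(h/2)·[y₀ + 2y₁ + 2y₂ + 2y₃ + 2y₄ + 2y₅ + y₆] = 0.2·(46.72) = 9.3440.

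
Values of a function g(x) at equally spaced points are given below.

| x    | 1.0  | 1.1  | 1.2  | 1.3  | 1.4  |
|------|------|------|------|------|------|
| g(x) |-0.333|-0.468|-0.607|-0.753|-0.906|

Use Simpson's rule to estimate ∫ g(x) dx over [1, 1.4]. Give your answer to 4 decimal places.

h = 0.1, n = 4.
(h/3)·[y₀ + 4y₁ + 2y₂ + 4y₃ + y₄] = 0.033333·(-7.337) = -0.2446.

-0.2446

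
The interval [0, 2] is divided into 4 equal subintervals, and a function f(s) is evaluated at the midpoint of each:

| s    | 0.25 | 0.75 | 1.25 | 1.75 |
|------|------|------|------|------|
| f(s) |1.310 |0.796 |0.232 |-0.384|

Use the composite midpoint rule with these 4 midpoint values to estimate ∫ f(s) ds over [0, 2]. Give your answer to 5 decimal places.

0.97700

h = 0.5, n = 4.
h·[y(m₁) + y(m₂) + y(m₃) + y(m₄)] = 0.5·(1.954) = 0.97700.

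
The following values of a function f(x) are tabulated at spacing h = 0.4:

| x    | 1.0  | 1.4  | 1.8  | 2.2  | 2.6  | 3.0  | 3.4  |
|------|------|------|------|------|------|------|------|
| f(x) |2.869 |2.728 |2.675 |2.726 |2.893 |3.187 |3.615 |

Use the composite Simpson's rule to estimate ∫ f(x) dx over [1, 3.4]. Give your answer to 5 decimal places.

h = 0.4, n = 6.
(h/3)·[y₀ + 4y₁ + 2y₂ + 4y₃ + 2y₄ + 4y₅ + y₆] = 0.133333·(52.184) = 6.95787.

6.95787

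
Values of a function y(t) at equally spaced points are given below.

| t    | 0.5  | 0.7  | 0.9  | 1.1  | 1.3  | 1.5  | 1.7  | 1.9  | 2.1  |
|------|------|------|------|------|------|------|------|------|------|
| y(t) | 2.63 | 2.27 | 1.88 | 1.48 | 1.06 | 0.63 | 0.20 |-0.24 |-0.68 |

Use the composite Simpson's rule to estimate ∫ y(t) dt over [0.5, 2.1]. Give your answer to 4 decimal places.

h = 0.2, n = 8.
(h/3)·[y₀ + 4y₁ + 2y₂ + 4y₃ + 2y₄ + 4y₅ + 2y₆ + 4y₇ + y₈] = 0.066667·(24.79) = 1.6527.

1.6527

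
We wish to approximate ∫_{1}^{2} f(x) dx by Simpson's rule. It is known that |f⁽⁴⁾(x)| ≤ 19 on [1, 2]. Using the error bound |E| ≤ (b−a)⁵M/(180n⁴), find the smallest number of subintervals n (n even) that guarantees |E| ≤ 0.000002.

16

Need 19/(180n⁴) ≤ 0.000002.
n⁴ ≥ 19/(180·0.000002) = 52777.8 ⇒ n ≥ 15.1570, so the smallest even n is 16. (n must be even for Simpson's rule.)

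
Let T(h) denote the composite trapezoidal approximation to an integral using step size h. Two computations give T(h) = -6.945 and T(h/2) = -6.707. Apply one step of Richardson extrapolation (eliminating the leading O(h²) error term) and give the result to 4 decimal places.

-6.6277

R = (4·T(h/2) − T(h)) / 3 = (4·(-6.707) − (-6.945))/3 = (-19.883)/3 = -6.6277.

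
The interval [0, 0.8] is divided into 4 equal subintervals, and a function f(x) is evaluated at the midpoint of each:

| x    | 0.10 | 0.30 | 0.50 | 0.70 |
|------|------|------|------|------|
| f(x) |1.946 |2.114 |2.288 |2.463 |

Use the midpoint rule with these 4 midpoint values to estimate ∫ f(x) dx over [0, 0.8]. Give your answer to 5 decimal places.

h = 0.2, n = 4.
h·[y(m₁) + y(m₂) + y(m₃) + y(m₄)] = 0.2·(8.811) = 1.76220.

1.76220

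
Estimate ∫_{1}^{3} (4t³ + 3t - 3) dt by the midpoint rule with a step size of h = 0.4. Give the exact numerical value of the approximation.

h = (3 − 1)/5 = 0.4.
Midpoints m₁,…,m₅ = 1.2, 1.6, 2, 2.4, 2.8.
f(m₁)=7.512, f(m₂)=18.184, f(m₃)=35, f(m₄)=59.496, f(m₅)=93.208.
h·[f(m₁) + f(m₂) + f(m₃) + f(m₄) + f(m₅)] = 0.4·(213.4) = 85.36.

85.36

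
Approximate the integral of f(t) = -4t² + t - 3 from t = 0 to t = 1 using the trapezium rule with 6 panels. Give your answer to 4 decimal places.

-3.8519

h = (1 − 0)/6 = 0.166667.
Nodes t₀,…,t₆ = 0, 0.166667, 0.333333, 0.5, 0.666667, 0.833333, 1.
f(t) = -4t² + t - 3: f₀=-3, f₁=-2.944444, f₂=-3.111111, f₃=-3.5, f₄=-4.111111, f₅=-4.944444, f₆=-6.
(h/2)·[f₀ + 2f₁ + 2f₂ + 2f₃ + 2f₄ + 2f₅ + f₆] = 0.083333·(-46.222222) = -3.8519.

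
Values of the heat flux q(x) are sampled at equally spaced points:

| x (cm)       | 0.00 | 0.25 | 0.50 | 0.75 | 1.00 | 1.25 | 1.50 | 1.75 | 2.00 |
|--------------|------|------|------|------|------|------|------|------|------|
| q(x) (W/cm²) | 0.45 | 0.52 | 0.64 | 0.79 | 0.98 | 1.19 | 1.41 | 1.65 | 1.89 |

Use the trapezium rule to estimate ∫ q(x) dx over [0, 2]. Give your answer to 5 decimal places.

2.08750

h = 0.25, n = 8.
(h/2)·[y₀ + 2y₁ + 2y₂ + 2y₃ + 2y₄ + 2y₅ + 2y₆ + 2y₇ + y₈] = 0.125·(16.70) = 2.08750.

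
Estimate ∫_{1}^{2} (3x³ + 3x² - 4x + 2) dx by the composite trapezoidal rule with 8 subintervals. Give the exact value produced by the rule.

h = (2 − 1)/8 = 0.125.
Nodes x₀,…,x₈ = 1, 1.125, 1.25, 1.375, 1.5, 1.625, 1.75, 1.875, 2.
f(x) = 3x³ + 3x² - 4x + 2: f₀=4, f₁=5.568359375, f₂=7.546875, f₃=9.970703125, f₄=12.875, f₅=16.294921875, f₆=20.265625, f₇=24.822265625, f₈=30.
(h/2)·[f₀ + 2f₁ + 2f₂ + 2f₃ + 2f₄ + 2f₅ + 2f₆ + 2f₇ + f₈] = 0.0625·(228.6875) = 14.29296875.

14.29296875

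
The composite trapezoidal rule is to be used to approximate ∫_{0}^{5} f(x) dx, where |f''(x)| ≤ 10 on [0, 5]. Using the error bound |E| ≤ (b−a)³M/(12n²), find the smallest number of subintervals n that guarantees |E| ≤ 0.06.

Need 1250/(12n²) ≤ 0.06.
n² ≥ 1250/(12·0.06) = 1736.11 ⇒ n ≥ 41.6667, so the smallest n is 42.

42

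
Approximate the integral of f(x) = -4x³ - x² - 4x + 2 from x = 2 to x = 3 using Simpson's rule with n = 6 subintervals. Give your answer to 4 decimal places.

h = (3 − 2)/6 = 0.166667.
Nodes x₀,…,x₆ = 2, 2.166667, 2.333333, 2.5, 2.666667, 2.833333, 3.
f(x) = -4x³ - x² - 4x + 2: f₀=-42, f₁=-52.046296, f₂=-63.592593, f₃=-76.75, f₄=-91.629630, f₅=-108.342593, f₆=-127.
(h/3)·[f₀ + 4f₁ + 2f₂ + 4f₃ + 2f₄ + 4f₅ + f₆] = 0.055556·(-1428) = -79.3333.

-79.3333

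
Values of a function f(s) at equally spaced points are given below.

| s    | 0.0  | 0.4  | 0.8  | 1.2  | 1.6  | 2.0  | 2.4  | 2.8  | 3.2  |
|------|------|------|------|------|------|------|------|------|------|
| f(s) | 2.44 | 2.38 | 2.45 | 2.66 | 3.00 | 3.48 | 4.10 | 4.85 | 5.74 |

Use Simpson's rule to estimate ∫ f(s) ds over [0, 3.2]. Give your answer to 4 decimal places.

h = 0.4, n = 8.
(h/3)·[y₀ + 4y₁ + 2y₂ + 4y₃ + 2y₄ + 4y₅ + 2y₆ + 4y₇ + y₈] = 0.133333·(80.76) = 10.7680.

10.7680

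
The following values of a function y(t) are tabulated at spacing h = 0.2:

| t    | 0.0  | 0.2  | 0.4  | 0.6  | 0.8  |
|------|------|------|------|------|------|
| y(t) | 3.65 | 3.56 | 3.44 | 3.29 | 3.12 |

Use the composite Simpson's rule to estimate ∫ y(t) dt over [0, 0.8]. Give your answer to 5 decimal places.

2.73667

h = 0.2, n = 4.
(h/3)·[y₀ + 4y₁ + 2y₂ + 4y₃ + y₄] = 0.066667·(41.05) = 2.73667.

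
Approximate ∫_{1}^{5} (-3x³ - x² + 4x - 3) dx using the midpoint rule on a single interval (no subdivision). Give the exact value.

M = (b−a)·f(3) = 4·(-81) = -324.

-324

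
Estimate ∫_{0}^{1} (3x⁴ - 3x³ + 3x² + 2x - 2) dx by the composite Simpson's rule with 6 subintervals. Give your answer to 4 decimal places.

-0.1497

h = (1 − 0)/6 = 0.166667.
Nodes x₀,…,x₆ = 0, 0.166667, 0.333333, 0.5, 0.666667, 0.833333, 1.
f(x) = 3x⁴ - 3x³ + 3x² + 2x - 2: f₀=-2, f₁=-1.594907, f₂=-1.074074, f₃=-0.4375, f₄=0.370370, f₅=1.460648, f₆=3.
(h/3)·[f₀ + 4f₁ + 2f₂ + 4f₃ + 2f₄ + 4f₅ + f₆] = 0.055556·(-2.694444) = -0.1497.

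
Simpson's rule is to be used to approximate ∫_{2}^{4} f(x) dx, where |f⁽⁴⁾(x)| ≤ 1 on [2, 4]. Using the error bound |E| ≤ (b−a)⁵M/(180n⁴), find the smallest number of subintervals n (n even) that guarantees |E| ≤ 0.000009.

Need 32/(180n⁴) ≤ 0.000009.
n⁴ ≥ 32/(180·0.000009) = 19753.1 ⇒ n ≥ 11.8552, so the smallest even n is 12. (n must be even for Simpson's rule.)

12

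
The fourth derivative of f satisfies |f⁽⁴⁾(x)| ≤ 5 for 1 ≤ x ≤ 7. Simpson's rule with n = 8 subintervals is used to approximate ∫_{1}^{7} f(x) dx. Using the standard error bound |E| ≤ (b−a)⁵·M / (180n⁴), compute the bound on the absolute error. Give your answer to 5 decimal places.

0.05273

|E| ≤ (6)⁵·5 / (180·8⁴) = 38880/737280 = 0.05273.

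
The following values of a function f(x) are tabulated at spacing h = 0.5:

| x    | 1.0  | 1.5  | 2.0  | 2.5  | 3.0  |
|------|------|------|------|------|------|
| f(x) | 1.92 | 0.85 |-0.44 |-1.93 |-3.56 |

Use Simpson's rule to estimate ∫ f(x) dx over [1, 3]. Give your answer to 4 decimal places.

h = 0.5, n = 4.
(h/3)·[y₀ + 4y₁ + 2y₂ + 4y₃ + y₄] = 0.166667·(-6.84) = -1.1400.

-1.1400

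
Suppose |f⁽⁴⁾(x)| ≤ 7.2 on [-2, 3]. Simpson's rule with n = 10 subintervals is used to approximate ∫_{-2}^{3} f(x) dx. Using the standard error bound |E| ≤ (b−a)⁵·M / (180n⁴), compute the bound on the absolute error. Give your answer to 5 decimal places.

0.01250

|E| ≤ (5)⁵·7.2 / (180·10⁴) = 22500/1800000 = 0.01250.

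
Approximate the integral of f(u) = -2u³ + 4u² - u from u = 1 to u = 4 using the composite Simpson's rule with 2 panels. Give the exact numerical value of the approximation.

-51

h = (4 − 1)/2 = 1.5.
Nodes u₀,…,u₂ = 1, 2.5, 4.
f(u) = -2u³ + 4u² - u: f₀=1, f₁=-8.75, f₂=-68.
(h/3)·[f₀ + 4f₁ + f₂] = 0.5·(-102) = -51.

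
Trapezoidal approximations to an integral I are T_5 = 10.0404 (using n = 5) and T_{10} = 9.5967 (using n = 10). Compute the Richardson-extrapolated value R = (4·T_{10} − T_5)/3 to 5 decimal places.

9.44880

R = (4·T_{10} − T_5) / 3 = (4·9.5967 − 10.0404)/3 = (28.3464)/3 = 9.44880.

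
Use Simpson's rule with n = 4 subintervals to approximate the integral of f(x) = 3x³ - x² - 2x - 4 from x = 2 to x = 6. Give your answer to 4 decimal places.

h = (6 − 2)/4 = 1.
Nodes x₀,…,x₄ = 2, 3, 4, 5, 6.
f(x) = 3x³ - x² - 2x - 4: f₀=12, f₁=62, f₂=164, f₃=336, f₄=596.
(h/3)·[f₀ + 4f₁ + 2f₂ + 4f₃ + f₄] = 0.333333·(2528) = 842.6667.

842.6667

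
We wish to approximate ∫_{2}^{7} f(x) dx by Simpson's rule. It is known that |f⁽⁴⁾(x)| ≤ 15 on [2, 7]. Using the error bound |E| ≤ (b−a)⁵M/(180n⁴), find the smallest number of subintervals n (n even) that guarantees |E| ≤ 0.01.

Need 46875/(180n⁴) ≤ 0.01.
n⁴ ≥ 46875/(180·0.01) = 26041.7 ⇒ n ≥ 12.7033, so the smallest even n is 14. (n must be even for Simpson's rule.)

14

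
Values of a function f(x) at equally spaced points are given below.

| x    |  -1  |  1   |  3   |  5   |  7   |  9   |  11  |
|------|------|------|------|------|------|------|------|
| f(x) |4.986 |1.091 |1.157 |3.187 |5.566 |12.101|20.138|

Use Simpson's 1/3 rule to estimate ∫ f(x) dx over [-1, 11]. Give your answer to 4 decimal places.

69.3907

h = 2, n = 6.
(h/3)·[y₀ + 4y₁ + 2y₂ + 4y₃ + 2y₄ + 4y₅ + y₆] = 0.666667·(104.086) = 69.3907.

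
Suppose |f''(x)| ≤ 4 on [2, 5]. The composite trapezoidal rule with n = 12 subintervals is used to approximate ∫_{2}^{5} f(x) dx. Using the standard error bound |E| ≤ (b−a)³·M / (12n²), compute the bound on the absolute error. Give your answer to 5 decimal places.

|E| ≤ (3)³·4 / (12·12²) = 108/1728 = 0.06250.

0.06250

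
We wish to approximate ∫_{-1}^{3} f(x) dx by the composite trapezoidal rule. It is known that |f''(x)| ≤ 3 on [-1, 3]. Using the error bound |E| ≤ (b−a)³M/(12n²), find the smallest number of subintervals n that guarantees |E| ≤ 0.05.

Need 192/(12n²) ≤ 0.05.
n² ≥ 192/(12·0.05) = 320 ⇒ n ≥ 17.8885, so the smallest n is 18.

18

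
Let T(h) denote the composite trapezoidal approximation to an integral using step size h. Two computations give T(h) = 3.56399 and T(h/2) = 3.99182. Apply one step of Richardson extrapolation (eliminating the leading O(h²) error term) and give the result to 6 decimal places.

R = (4·T(h/2) − T(h)) / 3 = (4·3.99182 − 3.56399)/3 = (12.40329)/3 = 4.134430.

4.134430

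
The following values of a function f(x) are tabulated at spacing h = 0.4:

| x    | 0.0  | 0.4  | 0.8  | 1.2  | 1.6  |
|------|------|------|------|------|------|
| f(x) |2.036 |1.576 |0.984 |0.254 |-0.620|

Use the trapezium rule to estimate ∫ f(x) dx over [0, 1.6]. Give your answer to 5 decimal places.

1.40880

h = 0.4, n = 4.
(h/2)·[y₀ + 2y₁ + 2y₂ + 2y₃ + y₄] = 0.2·(7.044) = 1.40880.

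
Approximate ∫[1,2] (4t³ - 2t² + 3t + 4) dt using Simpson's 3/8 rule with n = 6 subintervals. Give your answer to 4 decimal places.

18.8333

h = (2 − 1)/6 = 0.166667.
Nodes t₀,…,t₆ = 1, 1.166667, 1.333333, 1.5, 1.666667, 1.833333, 2.
f(t) = 4t³ - 2t² + 3t + 4: f₀=9, f₁=11.129630, f₂=13.925926, f₃=17.5, f₄=21.962963, f₅=27.425926, f₆=34.
(3h/8)·[f₀ + 3f₁ + 3f₂ + 2f₃ + 3f₄ + 3f₅ + f₆] = 0.0625·(301.333333) = 18.8333.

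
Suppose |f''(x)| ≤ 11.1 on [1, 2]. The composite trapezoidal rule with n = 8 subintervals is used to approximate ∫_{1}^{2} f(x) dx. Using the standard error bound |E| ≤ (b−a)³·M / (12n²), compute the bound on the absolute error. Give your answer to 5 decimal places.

|E| ≤ (1)³·11.1 / (12·8²) = 11.1/768 = 0.01445.

0.01445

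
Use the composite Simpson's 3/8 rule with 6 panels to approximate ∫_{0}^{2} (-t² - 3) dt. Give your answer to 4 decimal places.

h = (2 − 0)/6 = 0.333333.
Nodes t₀,…,t₆ = 0, 0.333333, 0.666667, 1, 1.333333, 1.666667, 2.
f(t) = -t² - 3: f₀=-3, f₁=-3.111111, f₂=-3.444444, f₃=-4, f₄=-4.777778, f₅=-5.777778, f₆=-7.
(3h/8)·[f₀ + 3f₁ + 3f₂ + 2f₃ + 3f₄ + 3f₅ + f₆] = 0.125·(-69.333333) = -8.6667.

-8.6667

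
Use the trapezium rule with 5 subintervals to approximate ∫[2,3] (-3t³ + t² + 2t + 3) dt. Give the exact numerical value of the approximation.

-34.56

h = (3 − 2)/5 = 0.2.
Nodes t₀,…,t₅ = 2, 2.2, 2.4, 2.6, 2.8, 3.
f(t) = -3t³ + t² + 2t + 3: f₀=-13, f₁=-19.704, f₂=-27.912, f₃=-37.768, f₄=-49.416, f₅=-63.
(h/2)·[f₀ + 2f₁ + 2f₂ + 2f₃ + 2f₄ + f₅] = 0.1·(-345.6) = -34.56.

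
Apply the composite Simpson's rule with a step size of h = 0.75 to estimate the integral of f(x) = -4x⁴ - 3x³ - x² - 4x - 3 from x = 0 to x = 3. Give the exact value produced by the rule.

h = (3 − 0)/4 = 0.75.
Nodes x₀,…,x₄ = 0, 0.75, 1.5, 2.25, 3.
f(x) = -4x⁴ - 3x³ - x² - 4x - 3: f₀=-3, f₁=-9.09375, f₂=-41.625, f₃=-153.75, f₄=-429.
(h/3)·[f₀ + 4f₁ + 2f₂ + 4f₃ + f₄] = 0.25·(-1166.625) = -291.65625.

-291.65625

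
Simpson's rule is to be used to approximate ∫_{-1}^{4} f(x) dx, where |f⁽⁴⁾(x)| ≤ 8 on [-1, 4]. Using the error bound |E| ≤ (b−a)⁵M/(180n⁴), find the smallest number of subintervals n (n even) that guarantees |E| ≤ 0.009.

Need 25000/(180n⁴) ≤ 0.009.
n⁴ ≥ 25000/(180·0.009) = 15432.1 ⇒ n ≥ 11.1457, so the smallest even n is 12. (n must be even for Simpson's rule.)

12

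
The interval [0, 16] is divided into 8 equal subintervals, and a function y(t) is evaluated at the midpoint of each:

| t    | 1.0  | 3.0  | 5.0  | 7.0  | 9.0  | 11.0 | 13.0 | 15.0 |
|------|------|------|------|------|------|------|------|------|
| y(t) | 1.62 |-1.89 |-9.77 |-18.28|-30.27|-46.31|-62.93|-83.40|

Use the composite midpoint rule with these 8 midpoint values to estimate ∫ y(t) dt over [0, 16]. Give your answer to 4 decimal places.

-502.4600

h = 2, n = 8.
h·[y(m₁) + y(m₂) + y(m₃) + y(m₄) + y(m₅) + y(m₆) + y(m₇) + y(m₈)] = 2·(-251.23) = -502.4600.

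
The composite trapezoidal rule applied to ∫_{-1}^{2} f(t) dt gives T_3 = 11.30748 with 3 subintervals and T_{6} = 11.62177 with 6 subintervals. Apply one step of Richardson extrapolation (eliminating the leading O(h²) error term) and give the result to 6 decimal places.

11.726533

R = (4·T_{6} − T_3) / 3 = (4·11.62177 − 11.30748)/3 = (35.17960)/3 = 11.726533.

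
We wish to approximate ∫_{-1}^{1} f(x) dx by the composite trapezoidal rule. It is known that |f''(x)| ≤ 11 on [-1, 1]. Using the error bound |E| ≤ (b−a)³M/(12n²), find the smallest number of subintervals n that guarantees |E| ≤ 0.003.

Need 88/(12n²) ≤ 0.003.
n² ≥ 88/(12·0.003) = 2444.44 ⇒ n ≥ 49.4413, so the smallest n is 50.

50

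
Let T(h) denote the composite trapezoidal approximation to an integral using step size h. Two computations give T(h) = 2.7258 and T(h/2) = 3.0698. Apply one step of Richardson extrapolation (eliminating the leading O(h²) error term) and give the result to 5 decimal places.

R = (4·T(h/2) − T(h)) / 3 = (4·3.0698 − 2.7258)/3 = (9.5534)/3 = 3.18447.

3.18447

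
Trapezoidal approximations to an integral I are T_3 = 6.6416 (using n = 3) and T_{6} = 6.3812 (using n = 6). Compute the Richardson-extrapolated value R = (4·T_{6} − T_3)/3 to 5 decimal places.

6.29440

R = (4·T_{6} − T_3) / 3 = (4·6.3812 − 6.6416)/3 = (18.8832)/3 = 6.29440.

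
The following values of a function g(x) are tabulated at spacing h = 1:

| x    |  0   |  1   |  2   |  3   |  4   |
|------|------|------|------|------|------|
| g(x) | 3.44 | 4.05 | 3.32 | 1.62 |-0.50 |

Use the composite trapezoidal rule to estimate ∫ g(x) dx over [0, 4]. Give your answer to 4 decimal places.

10.4600

h = 1, n = 4.
(h/2)·[y₀ + 2y₁ + 2y₂ + 2y₃ + y₄] = 0.5·(20.92) = 10.4600.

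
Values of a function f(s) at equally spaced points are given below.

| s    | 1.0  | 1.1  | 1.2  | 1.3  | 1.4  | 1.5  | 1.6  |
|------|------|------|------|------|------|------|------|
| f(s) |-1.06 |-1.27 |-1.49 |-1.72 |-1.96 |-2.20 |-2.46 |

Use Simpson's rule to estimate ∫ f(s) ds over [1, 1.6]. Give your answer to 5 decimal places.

h = 0.1, n = 6.
(h/3)·[y₀ + 4y₁ + 2y₂ + 4y₃ + 2y₄ + 4y₅ + y₆] = 0.033333·(-31.18) = -1.03933.

-1.03933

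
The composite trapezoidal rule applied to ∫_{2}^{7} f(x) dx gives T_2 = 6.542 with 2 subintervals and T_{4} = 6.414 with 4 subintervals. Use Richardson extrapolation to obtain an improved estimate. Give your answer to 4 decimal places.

R = (4·T_{4} − T_2) / 3 = (4·6.414 − 6.542)/3 = (19.114)/3 = 6.3713.

6.3713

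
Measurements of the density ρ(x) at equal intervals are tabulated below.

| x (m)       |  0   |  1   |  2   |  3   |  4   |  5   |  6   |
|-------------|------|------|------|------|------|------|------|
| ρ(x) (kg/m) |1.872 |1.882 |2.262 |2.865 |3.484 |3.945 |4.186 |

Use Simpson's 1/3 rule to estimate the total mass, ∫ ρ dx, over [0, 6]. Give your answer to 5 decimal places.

h = 1, n = 6.
(h/3)·[y₀ + 4y₁ + 2y₂ + 4y₃ + 2y₄ + 4y₅ + y₆] = 0.333333·(52.318) = 17.43933.

17.43933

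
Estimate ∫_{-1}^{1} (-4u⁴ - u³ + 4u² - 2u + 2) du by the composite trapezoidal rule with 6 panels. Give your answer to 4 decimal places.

4.9218

h = (1 − (-1))/6 = 0.333333.
Nodes u₀,…,u₆ = -1, -0.666667, -0.333333, 0, 0.333333, 0.666667, 1.
f(u) = -4u⁴ - u³ + 4u² - 2u + 2: f₀=5, f₁=4.617284, f₂=3.098765, f₃=2, f₄=1.691358, f₅=1.358025, f₆=-1.
(h/2)·[f₀ + 2f₁ + 2f₂ + 2f₃ + 2f₄ + 2f₅ + f₆] = 0.166667·(29.530864) = 4.9218.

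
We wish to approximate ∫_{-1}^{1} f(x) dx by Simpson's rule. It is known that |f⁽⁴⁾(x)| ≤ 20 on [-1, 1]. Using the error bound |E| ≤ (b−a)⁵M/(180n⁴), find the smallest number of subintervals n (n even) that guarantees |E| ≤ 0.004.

6

Need 640/(180n⁴) ≤ 0.004.
n⁴ ≥ 640/(180·0.004) = 888.889 ⇒ n ≥ 5.4602, so the smallest even n is 6. (n must be even for Simpson's rule.)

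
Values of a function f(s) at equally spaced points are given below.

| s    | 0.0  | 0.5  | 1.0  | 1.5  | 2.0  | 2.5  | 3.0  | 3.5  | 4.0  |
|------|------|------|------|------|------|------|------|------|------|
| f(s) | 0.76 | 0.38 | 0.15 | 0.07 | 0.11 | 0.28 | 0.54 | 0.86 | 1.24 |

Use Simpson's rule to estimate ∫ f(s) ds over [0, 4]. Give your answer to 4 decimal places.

1.6600

h = 0.5, n = 8.
(h/3)·[y₀ + 4y₁ + 2y₂ + 4y₃ + 2y₄ + 4y₅ + 2y₆ + 4y₇ + y₈] = 0.166667·(9.96) = 1.6600.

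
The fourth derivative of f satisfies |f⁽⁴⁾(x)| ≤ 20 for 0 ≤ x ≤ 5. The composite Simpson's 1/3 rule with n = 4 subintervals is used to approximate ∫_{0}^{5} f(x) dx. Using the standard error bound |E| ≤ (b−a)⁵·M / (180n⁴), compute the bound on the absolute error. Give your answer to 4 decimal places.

1.3563

|E| ≤ (5)⁵·20 / (180·4⁴) = 62500/46080 = 1.3563.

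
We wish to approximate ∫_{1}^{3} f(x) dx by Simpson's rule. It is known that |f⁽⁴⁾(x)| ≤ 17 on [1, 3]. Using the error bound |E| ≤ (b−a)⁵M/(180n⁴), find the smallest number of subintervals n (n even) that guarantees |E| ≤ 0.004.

6

Need 544/(180n⁴) ≤ 0.004.
n⁴ ≥ 544/(180·0.004) = 755.556 ⇒ n ≥ 5.2428, so the smallest even n is 6. (n must be even for Simpson's rule.)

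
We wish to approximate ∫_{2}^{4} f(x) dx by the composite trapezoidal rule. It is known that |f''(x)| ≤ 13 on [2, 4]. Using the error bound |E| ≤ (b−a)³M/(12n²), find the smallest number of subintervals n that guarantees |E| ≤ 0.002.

Need 104/(12n²) ≤ 0.002.
n² ≥ 104/(12·0.002) = 4333.33 ⇒ n ≥ 65.8281, so the smallest n is 66.

66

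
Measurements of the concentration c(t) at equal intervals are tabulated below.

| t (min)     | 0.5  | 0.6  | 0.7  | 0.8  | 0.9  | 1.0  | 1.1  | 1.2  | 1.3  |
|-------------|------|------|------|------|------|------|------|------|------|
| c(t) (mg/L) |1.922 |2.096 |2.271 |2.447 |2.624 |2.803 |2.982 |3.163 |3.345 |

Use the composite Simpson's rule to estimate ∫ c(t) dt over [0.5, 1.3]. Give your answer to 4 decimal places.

2.1019

h = 0.1, n = 8.
(h/3)·[y₀ + 4y₁ + 2y₂ + 4y₃ + 2y₄ + 4y₅ + 2y₆ + 4y₇ + y₈] = 0.033333·(63.057) = 2.1019.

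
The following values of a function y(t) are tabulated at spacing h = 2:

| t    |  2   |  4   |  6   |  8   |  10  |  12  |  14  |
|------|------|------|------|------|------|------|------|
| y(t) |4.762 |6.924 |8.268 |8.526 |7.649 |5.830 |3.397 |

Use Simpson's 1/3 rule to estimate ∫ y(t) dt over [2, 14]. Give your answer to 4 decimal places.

83.4087

h = 2, n = 6.
(h/3)·[y₀ + 4y₁ + 2y₂ + 4y₃ + 2y₄ + 4y₅ + y₆] = 0.666667·(125.113) = 83.4087.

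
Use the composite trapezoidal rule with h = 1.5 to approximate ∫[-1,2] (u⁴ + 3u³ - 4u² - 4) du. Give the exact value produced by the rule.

0.65625

h = (2 − (-1))/2 = 1.5.
Nodes u₀,…,u₂ = -1, 0.5, 2.
f(u) = u⁴ + 3u³ - 4u² - 4: f₀=-10, f₁=-4.5625, f₂=20.
(h/2)·[f₀ + 2f₁ + f₂] = 0.75·(0.875) = 0.65625.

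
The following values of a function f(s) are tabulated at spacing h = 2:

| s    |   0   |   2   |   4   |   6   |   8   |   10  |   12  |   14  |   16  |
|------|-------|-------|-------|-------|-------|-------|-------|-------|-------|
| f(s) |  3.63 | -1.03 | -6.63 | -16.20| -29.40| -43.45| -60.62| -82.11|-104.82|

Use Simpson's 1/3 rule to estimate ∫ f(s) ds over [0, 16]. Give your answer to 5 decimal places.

-577.10000

h = 2, n = 8.
(h/3)·[y₀ + 4y₁ + 2y₂ + 4y₃ + 2y₄ + 4y₅ + 2y₆ + 4y₇ + y₈] = 0.666667·(-865.65) = -577.10000.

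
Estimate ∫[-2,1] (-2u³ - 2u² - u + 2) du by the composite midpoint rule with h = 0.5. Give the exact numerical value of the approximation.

h = (1 − (-2))/6 = 0.5.
Midpoints m₁,…,m₆ = -1.75, -1.25, -0.75, -0.25, 0.25, 0.75.
f(m₁)=8.34375, f(m₂)=4.03125, f(m₃)=2.46875, f(m₄)=2.15625, f(m₅)=1.59375, f(m₆)=-0.71875.
h·[f(m₁) + f(m₂) + f(m₃) + f(m₄) + f(m₅) + f(m₆)] = 0.5·(17.875) = 8.9375.

8.9375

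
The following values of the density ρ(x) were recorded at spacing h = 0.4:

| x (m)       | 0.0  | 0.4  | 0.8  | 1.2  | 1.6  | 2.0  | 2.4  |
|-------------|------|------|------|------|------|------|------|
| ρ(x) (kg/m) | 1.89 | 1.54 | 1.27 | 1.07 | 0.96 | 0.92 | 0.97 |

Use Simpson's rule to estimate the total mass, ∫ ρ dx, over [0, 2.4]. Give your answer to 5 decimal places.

2.85867

h = 0.4, n = 6.
(h/3)·[y₀ + 4y₁ + 2y₂ + 4y₃ + 2y₄ + 4y₅ + y₆] = 0.133333·(21.44) = 2.85867.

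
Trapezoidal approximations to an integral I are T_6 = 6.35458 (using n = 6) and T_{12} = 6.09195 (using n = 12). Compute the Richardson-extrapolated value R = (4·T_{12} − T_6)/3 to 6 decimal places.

R = (4·T_{12} − T_6) / 3 = (4·6.09195 − 6.35458)/3 = (18.01322)/3 = 6.004407.

6.004407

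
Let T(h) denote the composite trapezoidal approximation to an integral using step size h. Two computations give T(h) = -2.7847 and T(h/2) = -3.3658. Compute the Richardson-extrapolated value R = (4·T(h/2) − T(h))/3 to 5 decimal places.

-3.55950

R = (4·T(h/2) − T(h)) / 3 = (4·(-3.3658) − (-2.7847))/3 = (-10.6785)/3 = -3.55950.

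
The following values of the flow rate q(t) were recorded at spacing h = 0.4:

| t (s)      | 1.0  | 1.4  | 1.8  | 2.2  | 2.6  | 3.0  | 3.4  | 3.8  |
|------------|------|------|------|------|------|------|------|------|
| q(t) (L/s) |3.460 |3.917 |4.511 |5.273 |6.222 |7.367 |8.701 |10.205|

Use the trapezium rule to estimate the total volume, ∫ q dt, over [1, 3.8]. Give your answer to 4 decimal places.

17.1294

h = 0.4, n = 7.
(h/2)·[y₀ + 2y₁ + 2y₂ + 2y₃ + 2y₄ + 2y₅ + 2y₆ + y₇] = 0.2·(85.647) = 17.1294.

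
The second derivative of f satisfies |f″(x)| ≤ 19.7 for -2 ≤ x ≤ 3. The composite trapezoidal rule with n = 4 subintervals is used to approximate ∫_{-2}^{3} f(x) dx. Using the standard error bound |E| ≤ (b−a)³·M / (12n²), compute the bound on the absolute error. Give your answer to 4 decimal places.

12.8255

|E| ≤ (5)³·19.7 / (12·4²) = 2462.5/192 = 12.8255.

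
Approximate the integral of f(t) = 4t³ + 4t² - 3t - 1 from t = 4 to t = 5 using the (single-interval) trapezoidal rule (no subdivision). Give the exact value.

445.5

T = (b−a)/2 · [f(4) + f(5)] = 0.5·[307 + 584] = 445.5.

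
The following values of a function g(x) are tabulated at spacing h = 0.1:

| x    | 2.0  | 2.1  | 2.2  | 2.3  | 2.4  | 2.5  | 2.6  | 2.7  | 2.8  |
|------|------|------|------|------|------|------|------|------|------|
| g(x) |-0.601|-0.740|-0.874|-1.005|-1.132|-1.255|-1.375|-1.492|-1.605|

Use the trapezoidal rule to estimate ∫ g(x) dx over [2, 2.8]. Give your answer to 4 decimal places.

h = 0.1, n = 8.
(h/2)·[y₀ + 2y₁ + 2y₂ + 2y₃ + 2y₄ + 2y₅ + 2y₆ + 2y₇ + y₈] = 0.05·(-17.952) = -0.8976.

-0.8976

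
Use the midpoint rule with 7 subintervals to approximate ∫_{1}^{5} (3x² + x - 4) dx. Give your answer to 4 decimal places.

h = (5 − 1)/7 = 0.571429.
Midpoints m₁,…,m₇ = 1.285714, 1.857143, 2.428571, 3, 3.571429, 4.142857, 4.714286.
f(m₁)=2.244898, f(m₂)=8.204082, f(m₃)=16.122449, f(m₄)=26, f(m₅)=37.836735, f(m₆)=51.632653, f(m₇)=67.387755.
h·[f(m₁) + f(m₂) + f(m₃) + f(m₄) + f(m₅) + f(m₆) + f(m₇)] = 0.571429·(209.428571) = 119.6735.

119.6735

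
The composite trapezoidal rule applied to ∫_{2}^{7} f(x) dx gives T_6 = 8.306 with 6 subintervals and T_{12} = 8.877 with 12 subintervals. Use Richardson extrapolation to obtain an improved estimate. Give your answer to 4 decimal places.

R = (4·T_{12} − T_6) / 3 = (4·8.877 − 8.306)/3 = (27.202)/3 = 9.0673.

9.0673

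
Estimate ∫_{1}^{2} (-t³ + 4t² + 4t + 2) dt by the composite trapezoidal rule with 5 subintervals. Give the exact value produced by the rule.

13.58

h = (2 − 1)/5 = 0.2.
Nodes t₀,…,t₅ = 1, 1.2, 1.4, 1.6, 1.8, 2.
f(t) = -t³ + 4t² + 4t + 2: f₀=9, f₁=10.832, f₂=12.696, f₃=14.544, f₄=16.328, f₅=18.
(h/2)·[f₀ + 2f₁ + 2f₂ + 2f₃ + 2f₄ + f₅] = 0.1·(135.8) = 13.58.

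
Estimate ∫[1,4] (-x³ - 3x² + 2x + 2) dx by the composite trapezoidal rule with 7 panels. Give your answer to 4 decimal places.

h = (4 − 1)/7 = 0.428571.
Nodes x₀,…,x₇ = 1, 1.428571, 1.857143, 2.285714, 2.714286, 3.142857, 3.571429, 4.
f(x) = -x³ - 3x² + 2x + 2: f₀=0, f₁=-4.180758, f₂=-11.037901, f₃=-21.043732, f₄=-34.670554, f₅=-52.390671, f₆=-74.676385, f₇=-102.
(h/2)·[f₀ + 2f₁ + 2f₂ + 2f₃ + 2f₄ + 2f₅ + 2f₆ + f₇] = 0.214286·(-498) = -106.7143.

-106.7143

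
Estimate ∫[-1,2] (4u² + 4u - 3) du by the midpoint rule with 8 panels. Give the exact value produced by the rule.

8.859375

h = (2 − (-1))/8 = 0.375.
Midpoints m₁,…,m₈ = -0.8125, -0.4375, -0.0625, 0.3125, 0.6875, 1.0625, 1.4375, 1.8125.
f(m₁)=-3.609375, f(m₂)=-3.984375, f(m₃)=-3.234375, f(m₄)=-1.359375, f(m₅)=1.640625, f(m₆)=5.765625, f(m₇)=11.015625, f(m₈)=17.390625.
h·[f(m₁) + f(m₂) + f(m₃) + f(m₄) + f(m₅) + f(m₆) + f(m₇) + f(m₈)] = 0.375·(23.625) = 8.859375.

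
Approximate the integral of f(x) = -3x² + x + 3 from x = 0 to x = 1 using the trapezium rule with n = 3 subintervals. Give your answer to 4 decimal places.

2.4444

h = (1 − 0)/3 = 0.333333.
Nodes x₀,…,x₃ = 0, 0.333333, 0.666667, 1.
f(x) = -3x² + x + 3: f₀=3, f₁=3, f₂=2.333333, f₃=1.
(h/2)·[f₀ + 2f₁ + 2f₂ + f₃] = 0.166667·(14.666667) = 2.4444.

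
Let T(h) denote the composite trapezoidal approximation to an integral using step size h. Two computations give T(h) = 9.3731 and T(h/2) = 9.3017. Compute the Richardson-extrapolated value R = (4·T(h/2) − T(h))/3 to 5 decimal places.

R = (4·T(h/2) − T(h)) / 3 = (4·9.3017 − 9.3731)/3 = (27.8337)/3 = 9.27790.

9.27790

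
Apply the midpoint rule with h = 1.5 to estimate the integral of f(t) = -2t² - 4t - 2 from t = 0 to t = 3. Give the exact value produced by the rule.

-40.875

h = (3 − 0)/2 = 1.5.
Midpoints m₁,…,m₂ = 0.75, 2.25.
f(m₁)=-6.125, f(m₂)=-21.125.
h·[f(m₁) + f(m₂)] = 1.5·(-27.25) = -40.875.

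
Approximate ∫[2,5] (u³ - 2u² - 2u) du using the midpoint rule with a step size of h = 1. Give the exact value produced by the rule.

h = (5 − 2)/3 = 1.
Midpoints m₁,…,m₃ = 2.5, 3.5, 4.5.
f(m₁)=-1.875, f(m₂)=11.375, f(m₃)=41.625.
h·[f(m₁) + f(m₂) + f(m₃)] = 1·(51.125) = 51.125.

51.125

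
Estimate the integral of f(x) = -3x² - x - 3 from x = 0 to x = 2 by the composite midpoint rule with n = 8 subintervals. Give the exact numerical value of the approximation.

h = (2 − 0)/8 = 0.25.
Midpoints m₁,…,m₈ = 0.125, 0.375, 0.625, 0.875, 1.125, 1.375, 1.625, 1.875.
f(m₁)=-3.171875, f(m₂)=-3.796875, f(m₃)=-4.796875, f(m₄)=-6.171875, f(m₅)=-7.921875, f(m₆)=-10.046875, f(m₇)=-12.546875, f(m₈)=-15.421875.
h·[f(m₁) + f(m₂) + f(m₃) + f(m₄) + f(m₅) + f(m₆) + f(m₇) + f(m₈)] = 0.25·(-63.875) = -15.96875.

-15.96875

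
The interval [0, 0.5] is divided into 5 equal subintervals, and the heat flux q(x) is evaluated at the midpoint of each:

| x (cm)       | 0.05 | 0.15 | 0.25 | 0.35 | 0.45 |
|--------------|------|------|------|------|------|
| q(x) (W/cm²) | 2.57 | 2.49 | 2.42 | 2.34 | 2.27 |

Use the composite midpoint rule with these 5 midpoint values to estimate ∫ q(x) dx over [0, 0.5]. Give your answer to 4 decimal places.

h = 0.1, n = 5.
h·[y(m₁) + y(m₂) + y(m₃) + y(m₄) + y(m₅)] = 0.1·(12.09) = 1.2090.

1.2090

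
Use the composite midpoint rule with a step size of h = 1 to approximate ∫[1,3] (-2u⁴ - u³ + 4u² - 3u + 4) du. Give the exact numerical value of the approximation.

h = (3 − 1)/2 = 1.
Midpoints m₁,…,m₂ = 1.5, 2.5.
f(m₁)=-5, f(m₂)=-72.25.
h·[f(m₁) + f(m₂)] = 1·(-77.25) = -77.25.

-77.25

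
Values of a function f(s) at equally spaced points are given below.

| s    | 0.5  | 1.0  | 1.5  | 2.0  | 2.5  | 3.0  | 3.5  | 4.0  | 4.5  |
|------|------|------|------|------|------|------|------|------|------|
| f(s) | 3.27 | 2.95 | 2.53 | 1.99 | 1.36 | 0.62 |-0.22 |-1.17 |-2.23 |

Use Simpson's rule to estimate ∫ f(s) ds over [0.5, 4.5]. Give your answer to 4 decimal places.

4.3233

h = 0.5, n = 8.
(h/3)·[y₀ + 4y₁ + 2y₂ + 4y₃ + 2y₄ + 4y₅ + 2y₆ + 4y₇ + y₈] = 0.166667·(25.94) = 4.3233.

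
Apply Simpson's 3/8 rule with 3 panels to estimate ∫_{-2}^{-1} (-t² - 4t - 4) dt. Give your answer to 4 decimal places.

-0.3333

h = (-1 − (-2))/3 = 0.333333.
Nodes t₀,…,t₃ = -2, -1.666667, -1.333333, -1.
f(t) = -t² - 4t - 4: f₀=0, f₁=-0.111111, f₂=-0.444444, f₃=-1.
(3h/8)·[f₀ + 3f₁ + 3f₂ + f₃] = 0.125·(-2.666667) = -0.3333.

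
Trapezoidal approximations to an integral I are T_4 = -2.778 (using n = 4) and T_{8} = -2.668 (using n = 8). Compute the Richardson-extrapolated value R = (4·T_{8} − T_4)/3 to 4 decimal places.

R = (4·T_{8} − T_4) / 3 = (4·(-2.668) − (-2.778))/3 = (-7.894)/3 = -2.6313.

-2.6313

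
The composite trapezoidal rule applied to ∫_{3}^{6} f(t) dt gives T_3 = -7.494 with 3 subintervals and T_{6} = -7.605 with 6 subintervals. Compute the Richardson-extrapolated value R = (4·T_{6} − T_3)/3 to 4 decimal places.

-7.6420

R = (4·T_{6} − T_3) / 3 = (4·(-7.605) − (-7.494))/3 = (-22.926)/3 = -7.6420.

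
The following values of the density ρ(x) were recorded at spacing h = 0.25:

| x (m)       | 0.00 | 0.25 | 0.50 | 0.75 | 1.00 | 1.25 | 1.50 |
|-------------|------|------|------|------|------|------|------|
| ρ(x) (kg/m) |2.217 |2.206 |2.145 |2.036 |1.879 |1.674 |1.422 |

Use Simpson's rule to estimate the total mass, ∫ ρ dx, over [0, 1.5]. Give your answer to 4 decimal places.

h = 0.25, n = 6.
(h/3)·[y₀ + 4y₁ + 2y₂ + 4y₃ + 2y₄ + 4y₅ + y₆] = 0.083333·(35.351) = 2.9459.

2.9459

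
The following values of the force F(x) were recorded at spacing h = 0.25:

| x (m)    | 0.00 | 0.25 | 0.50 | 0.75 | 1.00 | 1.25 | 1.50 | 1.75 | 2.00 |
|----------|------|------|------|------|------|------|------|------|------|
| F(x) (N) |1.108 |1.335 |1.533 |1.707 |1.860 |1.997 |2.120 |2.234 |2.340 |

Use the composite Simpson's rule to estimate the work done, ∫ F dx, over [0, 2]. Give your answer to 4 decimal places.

3.6305

h = 0.25, n = 8.
(h/3)·[y₀ + 4y₁ + 2y₂ + 4y₃ + 2y₄ + 4y₅ + 2y₆ + 4y₇ + y₈] = 0.083333·(43.566) = 3.6305.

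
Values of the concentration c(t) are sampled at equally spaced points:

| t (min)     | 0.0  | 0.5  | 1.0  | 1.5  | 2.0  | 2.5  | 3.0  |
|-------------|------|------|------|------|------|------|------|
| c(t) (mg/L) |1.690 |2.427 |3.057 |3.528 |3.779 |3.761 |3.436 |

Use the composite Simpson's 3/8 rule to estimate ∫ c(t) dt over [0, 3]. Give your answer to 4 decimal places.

9.6101

h = 0.5, n = 6.
(3h/8)·[y₀ + 3y₁ + 3y₂ + 2y₃ + 3y₄ + 3y₅ + y₆] = 0.1875·(51.254) = 9.6101.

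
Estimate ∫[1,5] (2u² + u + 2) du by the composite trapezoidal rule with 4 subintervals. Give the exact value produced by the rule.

h = (5 − 1)/4 = 1.
Nodes u₀,…,u₄ = 1, 2, 3, 4, 5.
f(u) = 2u² + u + 2: f₀=5, f₁=12, f₂=23, f₃=38, f₄=57.
(h/2)·[f₀ + 2f₁ + 2f₂ + 2f₃ + f₄] = 0.5·(208) = 104.

104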